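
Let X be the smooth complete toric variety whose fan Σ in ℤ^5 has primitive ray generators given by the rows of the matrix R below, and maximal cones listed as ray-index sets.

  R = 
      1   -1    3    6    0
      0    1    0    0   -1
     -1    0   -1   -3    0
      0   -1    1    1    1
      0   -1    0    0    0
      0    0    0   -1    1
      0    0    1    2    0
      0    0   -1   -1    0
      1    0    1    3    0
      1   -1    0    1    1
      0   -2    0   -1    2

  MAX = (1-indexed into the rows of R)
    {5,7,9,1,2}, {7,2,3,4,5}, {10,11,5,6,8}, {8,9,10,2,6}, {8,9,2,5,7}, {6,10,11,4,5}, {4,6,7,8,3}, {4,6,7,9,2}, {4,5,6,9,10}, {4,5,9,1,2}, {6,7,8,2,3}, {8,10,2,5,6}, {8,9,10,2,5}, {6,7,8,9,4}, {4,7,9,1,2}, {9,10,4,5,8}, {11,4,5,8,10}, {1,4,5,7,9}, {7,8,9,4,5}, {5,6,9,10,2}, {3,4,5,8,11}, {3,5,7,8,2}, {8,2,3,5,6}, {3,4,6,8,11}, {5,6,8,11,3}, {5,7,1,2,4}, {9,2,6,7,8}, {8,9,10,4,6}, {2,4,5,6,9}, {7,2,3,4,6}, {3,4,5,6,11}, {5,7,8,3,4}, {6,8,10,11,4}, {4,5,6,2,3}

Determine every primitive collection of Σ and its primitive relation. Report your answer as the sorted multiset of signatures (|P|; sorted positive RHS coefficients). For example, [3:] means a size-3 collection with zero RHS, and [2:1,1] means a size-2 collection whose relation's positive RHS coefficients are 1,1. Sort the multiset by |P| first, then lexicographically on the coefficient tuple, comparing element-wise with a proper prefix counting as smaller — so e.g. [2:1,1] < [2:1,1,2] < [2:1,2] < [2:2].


17 collections generate NE(X_Σ); each relation:

  P = {3,9}:  v_{3} + v_{9} = 0  ⟹  sig = [2:]
  P = {2,11}:  v_{2} + v_{11} = v_{5} + v_{6}  ⟹  sig = [2:1,1]
  P = {9,11}:  v_{9} + v_{11} = v_{4} + v_{10}  ⟹  sig = [2:1,1]
  P = {1,8}:  v_{1} + v_{8} = v_{5} + v_{7} + v_{9}  ⟹  sig = [2:1,1,1]
  P = {3,10}:  v_{3} + v_{10} = v_{5} + v_{6} + v_{8}  ⟹  sig = [2:1,1,1]
  P = {7,10}:  v_{7} + v_{10} = v_{4} + v_{8} + v_{9}  ⟹  sig = [2:1,1,1]
  P = {1,3}:  v_{1} + v_{3} = v_{2} + v_{4} + v_{5} + v_{7}  ⟹  sig = [2:1,1,1,1]
  P = {1,6}:  v_{1} + v_{6} = v_{2} + 2·v_{4} + v_{9}  ⟹  sig = [2:1,1,2]
  P = {1,10}:  v_{1} + v_{10} = v_{4} + v_{5} + 2·v_{9}  ⟹  sig = [2:1,1,2]
  P = {1,11}:  v_{1} + v_{11} = 2·v_{4} + v_{5} + v_{9}  ⟹  sig = [2:1,1,2]
  P = {7,11}:  v_{7} + v_{11} = 2·v_{4} + v_{8}  ⟹  sig = [2:1,2]
  P = {2,4,8}:  v_{2} + v_{4} + v_{8} = 0  ⟹  sig = [3:]
  P = {5,6,7}:  v_{5} + v_{6} + v_{7} = v_{4}  ⟹  sig = [3:1]
  P = {2,4,10}:  v_{2} + v_{4} + v_{10} = v_{5} + v_{6} + v_{9}  ⟹  sig = [3:1,1,1]
  P = {4,5,6,8}:  v_{4} + v_{5} + v_{6} + v_{8} = v_{11}  ⟹  sig = [4:1]
  P = {5,6,8,9}:  v_{5} + v_{6} + v_{8} + v_{9} = v_{10}  ⟹  sig = [4:1]
  P = {2,4,5,7,9}:  v_{2} + v_{4} + v_{5} + v_{7} + v_{9} = v_{1}  ⟹  sig = [5:1]

so the primitive-relation signature multiset is
{ [2:],  [2:1,1] ×2,  [2:1,1,1] ×3,  [2:1,1,1,1],  [2:1,1,2] ×3,  [2:1,2],  [3:],  [3:1],  [3:1,1,1],  [4:1] ×2,  [5:1] }


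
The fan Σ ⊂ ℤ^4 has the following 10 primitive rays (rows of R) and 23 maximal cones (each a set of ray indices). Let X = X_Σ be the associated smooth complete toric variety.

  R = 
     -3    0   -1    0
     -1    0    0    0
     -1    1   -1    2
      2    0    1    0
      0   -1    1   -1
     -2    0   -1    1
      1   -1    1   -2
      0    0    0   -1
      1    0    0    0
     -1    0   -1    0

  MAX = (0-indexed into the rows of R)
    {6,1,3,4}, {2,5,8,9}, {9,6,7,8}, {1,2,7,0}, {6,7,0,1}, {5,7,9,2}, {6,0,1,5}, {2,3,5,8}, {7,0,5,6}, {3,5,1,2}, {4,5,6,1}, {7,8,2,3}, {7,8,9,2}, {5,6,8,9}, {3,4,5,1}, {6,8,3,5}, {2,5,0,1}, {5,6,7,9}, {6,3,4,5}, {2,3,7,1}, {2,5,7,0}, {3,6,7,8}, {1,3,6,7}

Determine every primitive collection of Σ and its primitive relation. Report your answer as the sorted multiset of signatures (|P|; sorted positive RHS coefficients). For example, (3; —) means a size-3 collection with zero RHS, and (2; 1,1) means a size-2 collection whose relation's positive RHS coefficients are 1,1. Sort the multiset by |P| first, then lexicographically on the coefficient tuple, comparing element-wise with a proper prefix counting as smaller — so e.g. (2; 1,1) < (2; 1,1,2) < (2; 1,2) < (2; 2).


Σ has 16 primitive collections:

  P={1,8}:  v_{1} + v_{8} = 0  →  sig = (2; —)
  P={2,6}:  v_{2} + v_{6} = 0  →  sig = (2; —)
  P={0,3}:  v_{0} + v_{3} = v_{1}  →  sig = (2; 1)
  P={3,9}:  v_{3} + v_{9} = v_{8}  →  sig = (2; 1)
  P={0,8}:  v_{0} + v_{8} = v_{5} + v_{7}  →  sig = (2; 1,1)
  P={1,9}:  v_{1} + v_{9} = v_{5} + v_{7}  →  sig = (2; 1,1)
  P={4,7}:  v_{4} + v_{7} = v_{1} + v_{6}  →  sig = (2; 1,1)
  P={4,9}:  v_{4} + v_{9} = v_{5} + v_{6}  →  sig = (2; 1,1)
  P={2,4}:  v_{2} + v_{4} = v_{1} + v_{3} + v_{5}  →  sig = (2; 1,1,1)
  P={4,8}:  v_{4} + v_{8} = v_{3} + v_{5} + v_{6}  →  sig = (2; 1,1,1)
  P={0,4}:  v_{0} + v_{4} = 2·v_{1} + v_{5} + v_{6}  →  sig = (2; 1,1,2)
  P={0,9}:  v_{0} + v_{9} = 2·v_{5} + 2·v_{7}  →  sig = (2; 2,2)
  P={3,5,7}:  v_{3} + v_{5} + v_{7} = 0  →  sig = (3; —)
  P={1,5,7}:  v_{1} + v_{5} + v_{7} = v_{0}  →  sig = (3; 1)
  P={5,7,8}:  v_{5} + v_{7} + v_{8} = v_{9}  →  sig = (3; 1)
  P={1,3,5,6}:  v_{1} + v_{3} + v_{5} + v_{6} = v_{4}  →  sig = (4; 1)

Hence PRS(X_Σ) =
[(2; —), (2; —), (2; 1), (2; 1), (2; 1,1), (2; 1,1), (2; 1,1), (2; 1,1), (2; 1,1,1), (2; 1,1,1), (2; 1,1,2), (2; 2,2), (3; —), (3; 1), (3; 1), (4; 1)]


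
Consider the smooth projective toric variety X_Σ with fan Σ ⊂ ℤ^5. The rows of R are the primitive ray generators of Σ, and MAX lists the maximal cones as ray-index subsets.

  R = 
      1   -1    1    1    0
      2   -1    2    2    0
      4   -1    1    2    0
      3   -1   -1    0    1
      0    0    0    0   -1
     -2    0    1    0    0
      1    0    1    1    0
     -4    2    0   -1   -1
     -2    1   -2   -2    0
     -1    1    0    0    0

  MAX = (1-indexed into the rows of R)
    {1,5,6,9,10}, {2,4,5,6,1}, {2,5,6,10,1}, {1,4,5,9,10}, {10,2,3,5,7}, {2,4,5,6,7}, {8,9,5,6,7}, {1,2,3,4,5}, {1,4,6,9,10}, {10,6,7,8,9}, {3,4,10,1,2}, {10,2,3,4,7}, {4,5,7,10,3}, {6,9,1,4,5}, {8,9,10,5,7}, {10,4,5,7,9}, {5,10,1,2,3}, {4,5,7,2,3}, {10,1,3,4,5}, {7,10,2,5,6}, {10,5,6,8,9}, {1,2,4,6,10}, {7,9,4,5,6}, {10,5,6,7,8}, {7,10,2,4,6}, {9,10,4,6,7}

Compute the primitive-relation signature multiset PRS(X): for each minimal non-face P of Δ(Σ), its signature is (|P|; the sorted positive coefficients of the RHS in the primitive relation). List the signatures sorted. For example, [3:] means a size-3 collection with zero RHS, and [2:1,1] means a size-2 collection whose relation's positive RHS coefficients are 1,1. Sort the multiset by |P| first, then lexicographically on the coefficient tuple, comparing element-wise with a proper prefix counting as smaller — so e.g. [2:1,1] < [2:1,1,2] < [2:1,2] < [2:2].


Primitive collections (11):

  P={2,9}:  v_{2} + v_{9} = 0  →  sig = [2:]
  P={1,7}:  v_{1} + v_{7} = v_{2}  →  sig = [2:1]
  P={3,6}:  v_{3} + v_{6} = v_{2}  →  sig = [2:1]
  P={4,8}:  v_{4} + v_{8} = v_{7} + v_{9}  →  sig = [2:1,1]
  P={1,8}:  v_{1} + v_{8} = v_{5} + v_{6} + v_{10}  →  sig = [2:1,1,1]
  P={3,8}:  v_{3} + v_{8} = v_{5} + v_{7} + v_{10}  →  sig = [2:1,1,1]
  P={3,9}:  v_{3} + v_{9} = v_{4} + v_{5} + v_{10}  →  sig = [2:1,1,1]
  P={2,8}:  v_{2} + v_{8} = v_{5} + v_{6} + v_{7} + v_{10}  →  sig = [2:1,1,1,1]
  P={4,5,6,10}:  v_{4} + v_{5} + v_{6} + v_{10} = 0  →  sig = [4:]
  P={2,4,5,10}:  v_{2} + v_{4} + v_{5} + v_{10} = v_{3}  →  sig = [4:1]
  P={5,6,7,9,10}:  v_{5} + v_{6} + v_{7} + v_{9} + v_{10} = v_{8}  →  sig = [5:1]

so the primitive-relation signature multiset is
    [2:]
    [2:1]
    [2:1]
    [2:1,1]
    [2:1,1,1]
    [2:1,1,1]
    [2:1,1,1]
    [2:1,1,1,1]
    [4:]
    [4:1]
    [5:1]


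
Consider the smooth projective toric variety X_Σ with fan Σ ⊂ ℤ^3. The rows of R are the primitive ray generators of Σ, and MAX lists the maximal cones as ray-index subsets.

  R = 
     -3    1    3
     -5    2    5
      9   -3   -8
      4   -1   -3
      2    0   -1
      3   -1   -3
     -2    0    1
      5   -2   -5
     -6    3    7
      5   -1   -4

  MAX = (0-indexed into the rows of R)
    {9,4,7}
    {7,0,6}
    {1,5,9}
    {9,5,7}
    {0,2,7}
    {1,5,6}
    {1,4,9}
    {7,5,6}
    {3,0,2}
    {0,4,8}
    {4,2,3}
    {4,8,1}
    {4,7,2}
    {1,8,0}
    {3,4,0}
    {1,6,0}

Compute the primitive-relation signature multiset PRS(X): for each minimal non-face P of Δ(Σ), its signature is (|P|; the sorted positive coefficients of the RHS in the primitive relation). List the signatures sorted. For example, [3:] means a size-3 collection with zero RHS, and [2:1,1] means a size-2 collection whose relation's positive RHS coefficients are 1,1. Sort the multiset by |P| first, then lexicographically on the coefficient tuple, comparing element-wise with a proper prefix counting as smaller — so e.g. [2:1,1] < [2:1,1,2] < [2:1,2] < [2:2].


24 collections generate NE(X_Σ); each relation:

  • {0,5}:  v_{0} + v_{5} = 0  so sig = [2:]
  • {1,7}:  v_{1} + v_{7} = 0  so sig = [2:]
  • {4,6}:  v_{4} + v_{6} = 0  so sig = [2:]
  • {0,9}:  v_{0} + v_{9} = v_{4}  so sig = [2:1]
  • {1,2}:  v_{1} + v_{2} = v_{3}  so sig = [2:1]
  • {3,7}:  v_{3} + v_{7} = v_{2}  so sig = [2:1]
  • {4,5}:  v_{4} + v_{5} = v_{9}  so sig = [2:1]
  • {6,9}:  v_{6} + v_{9} = v_{5}  so sig = [2:1]
  • {1,3}:  v_{1} + v_{3} = v_{0} + v_{4}  so sig = [2:1,1]
  • {3,5}:  v_{3} + v_{5} = v_{4} + v_{7}  so sig = [2:1,1]
  • {3,6}:  v_{3} + v_{6} = v_{0} + v_{7}  so sig = [2:1,1]
  • {5,8}:  v_{5} + v_{8} = v_{1} + v_{4}  so sig = [2:1,1]
  • {6,8}:  v_{6} + v_{8} = v_{0} + v_{1}  so sig = [2:1,1]
  • {7,8}:  v_{7} + v_{8} = v_{0} + v_{4}  so sig = [2:1,1]
  • {2,8}:  v_{2} + v_{8} = v_{0} + v_{3} + v_{4}  so sig = [2:1,1,1]
  • {2,5}:  v_{2} + v_{5} = v_{4} + 2·v_{7}  so sig = [2:1,2]
  • {2,6}:  v_{2} + v_{6} = v_{0} + 2·v_{7}  so sig = [2:1,2]
  • {3,9}:  v_{3} + v_{9} = 2·v_{4} + v_{7}  so sig = [2:1,2]
  • {8,9}:  v_{8} + v_{9} = v_{1} + 2·v_{4}  so sig = [2:1,2]
  • {2,9}:  v_{2} + v_{9} = 2·v_{4} + 2·v_{7}  so sig = [2:2,2]
  • {3,8}:  v_{3} + v_{8} = 2·v_{0} + 2·v_{4}  so sig = [2:2,2]
  • {0,1,4}:  v_{0} + v_{1} + v_{4} = v_{8}  so sig = [3:1]
  • {0,4,7}:  v_{0} + v_{4} + v_{7} = v_{3}  so sig = [3:1]
  • {0,2,4}:  v_{0} + v_{2} + v_{4} = 2·v_{3}  so sig = [3:2]

Signatures (|P|; sorted positive RHS coefficients), sorted:
{ [2:] ×3,  [2:1] ×5,  [2:1,1] ×6,  [2:1,1,1],  [2:1,2] ×4,  [2:2,2] ×2,  [3:1] ×2,  [3:2] }


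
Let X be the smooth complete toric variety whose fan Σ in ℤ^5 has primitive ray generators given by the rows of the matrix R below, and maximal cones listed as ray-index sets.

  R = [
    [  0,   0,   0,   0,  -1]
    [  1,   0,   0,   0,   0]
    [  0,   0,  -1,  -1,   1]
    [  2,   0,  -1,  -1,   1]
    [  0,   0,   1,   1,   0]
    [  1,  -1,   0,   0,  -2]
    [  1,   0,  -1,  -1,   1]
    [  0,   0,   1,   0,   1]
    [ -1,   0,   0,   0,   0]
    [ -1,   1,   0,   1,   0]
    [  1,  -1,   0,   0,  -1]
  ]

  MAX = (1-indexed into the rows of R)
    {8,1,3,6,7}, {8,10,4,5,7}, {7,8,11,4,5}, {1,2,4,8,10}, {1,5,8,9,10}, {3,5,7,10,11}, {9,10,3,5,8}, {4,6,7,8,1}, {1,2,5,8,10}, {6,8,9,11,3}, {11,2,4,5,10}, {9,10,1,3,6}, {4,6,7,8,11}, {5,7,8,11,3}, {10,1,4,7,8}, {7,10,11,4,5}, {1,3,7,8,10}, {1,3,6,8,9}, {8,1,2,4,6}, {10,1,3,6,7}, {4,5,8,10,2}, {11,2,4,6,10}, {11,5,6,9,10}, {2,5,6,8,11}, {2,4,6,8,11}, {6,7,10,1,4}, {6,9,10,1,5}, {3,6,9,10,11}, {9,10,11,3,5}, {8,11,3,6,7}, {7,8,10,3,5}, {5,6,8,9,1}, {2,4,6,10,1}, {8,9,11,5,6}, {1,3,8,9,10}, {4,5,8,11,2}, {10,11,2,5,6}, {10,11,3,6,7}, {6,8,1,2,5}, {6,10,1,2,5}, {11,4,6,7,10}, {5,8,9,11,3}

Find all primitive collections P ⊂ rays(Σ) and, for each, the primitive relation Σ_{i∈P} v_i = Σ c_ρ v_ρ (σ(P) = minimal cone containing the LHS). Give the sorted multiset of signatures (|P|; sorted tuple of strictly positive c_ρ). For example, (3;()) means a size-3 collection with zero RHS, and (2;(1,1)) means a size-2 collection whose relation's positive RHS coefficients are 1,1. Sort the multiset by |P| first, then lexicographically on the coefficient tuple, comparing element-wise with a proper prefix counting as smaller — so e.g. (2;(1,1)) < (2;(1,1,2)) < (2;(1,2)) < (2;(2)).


Σ has 15 primitive collections:

  P = {2,9}:  v_{2} + v_{9} = 0  ⇒ sig = (2;())
  P = {1,11}:  v_{1} + v_{11} = v_{6}  ⇒ sig = (2;(1))
  P = {2,3}:  v_{2} + v_{3} = v_{7}  ⇒ sig = (2;(1))
  P = {2,7}:  v_{2} + v_{7} = v_{4}  ⇒ sig = (2;(1))
  P = {4,9}:  v_{4} + v_{9} = v_{7}  ⇒ sig = (2;(1))
  P = {7,9}:  v_{7} + v_{9} = v_{3}  ⇒ sig = (2;(1))
  P = {3,4}:  v_{3} + v_{4} = 2·v_{7}  ⇒ sig = (2;(2))
  P = {1,3,5}:  v_{1} + v_{3} + v_{5} = 0  ⇒ sig = (3;())
  P = {1,5,7}:  v_{1} + v_{5} + v_{7} = v_{2}  ⇒ sig = (3;(1))
  P = {3,5,6}:  v_{3} + v_{5} + v_{6} = v_{11}  ⇒ sig = (3;(1))
  P = {8,10,11}:  v_{8} + v_{10} + v_{11} = v_{5}  ⇒ sig = (3;(1))
  P = {5,6,7}:  v_{5} + v_{6} + v_{7} = v_{2} + v_{11}  ⇒ sig = (3;(1,1))
  P = {6,8,10}:  v_{6} + v_{8} + v_{10} = v_{1} + v_{5}  ⇒ sig = (3;(1,1))
  P = {4,5,6}:  v_{4} + v_{5} + v_{6} = 2·v_{2} + v_{11}  ⇒ sig = (3;(1,2))
  P = {1,4,5}:  v_{1} + v_{4} + v_{5} = 2·v_{2}  ⇒ sig = (3;(2))

Sorted signature multiset PRS(X):
{ (2;()),  (2;(1)) ×5,  (2;(2)),  (3;()),  (3;(1)) ×3,  (3;(1,1)) ×2,  (3;(1,2)),  (3;(2)) }


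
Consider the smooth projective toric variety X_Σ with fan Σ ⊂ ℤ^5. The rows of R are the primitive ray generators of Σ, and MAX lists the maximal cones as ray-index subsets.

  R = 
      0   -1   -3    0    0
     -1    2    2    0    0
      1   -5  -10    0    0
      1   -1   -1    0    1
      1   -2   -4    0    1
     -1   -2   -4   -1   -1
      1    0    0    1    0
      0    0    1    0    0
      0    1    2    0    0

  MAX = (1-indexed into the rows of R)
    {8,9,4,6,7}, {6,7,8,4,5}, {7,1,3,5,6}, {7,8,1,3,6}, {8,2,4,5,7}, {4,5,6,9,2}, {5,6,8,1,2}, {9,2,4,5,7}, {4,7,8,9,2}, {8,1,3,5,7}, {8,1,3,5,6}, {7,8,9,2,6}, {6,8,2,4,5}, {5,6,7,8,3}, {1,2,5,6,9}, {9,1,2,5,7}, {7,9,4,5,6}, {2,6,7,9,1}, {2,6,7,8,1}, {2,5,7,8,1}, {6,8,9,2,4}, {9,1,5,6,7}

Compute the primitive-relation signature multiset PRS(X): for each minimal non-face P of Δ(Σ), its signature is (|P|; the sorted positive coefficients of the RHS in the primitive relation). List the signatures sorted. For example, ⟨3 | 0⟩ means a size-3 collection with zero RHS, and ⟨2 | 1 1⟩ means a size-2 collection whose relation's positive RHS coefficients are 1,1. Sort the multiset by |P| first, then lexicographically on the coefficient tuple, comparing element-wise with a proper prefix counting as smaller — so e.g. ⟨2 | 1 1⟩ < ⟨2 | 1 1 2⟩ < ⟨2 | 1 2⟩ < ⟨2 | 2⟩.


The 9 primitive collections of Σ (r=9, n=5):

  • {1,4}:  v_{1} + v_{4} = v_{5} ; sig = ⟨2 | 1⟩
  • {3,9}:  v_{3} + v_{9} = v_{5} + v_{6} + v_{7} ; sig = ⟨2 | 1 1 1⟩
  • {3,4}:  v_{3} + v_{4} = 2·v_{5} + v_{6} + v_{7} + v_{8} ; sig = ⟨2 | 1 1 1 2⟩
  • {2,3}:  v_{2} + v_{3} = 3·v_{1} + v_{8} ; sig = ⟨2 | 1 3⟩
  • {1,8,9}:  v_{1} + v_{8} + v_{9} = 0 ; sig = ⟨3 | 0⟩
  • {5,8,9}:  v_{5} + v_{8} + v_{9} = v_{4} ; sig = ⟨3 | 1⟩
  • {2,4,6,7}:  v_{2} + v_{4} + v_{6} + v_{7} = v_{1} ; sig = ⟨4 | 1⟩
  • {2,5,6,7}:  v_{2} + v_{5} + v_{6} + v_{7} = 2·v_{1} ; sig = ⟨4 | 2⟩
  • {1,5,6,7,8}:  v_{1} + v_{5} + v_{6} + v_{7} + v_{8} = v_{3} ; sig = ⟨5 | 1⟩

Signatures (|P|; sorted positive RHS coefficients), sorted:
    |P|=2: 4 collections, coeffs (1), (1,1,1), (1,1,1,2), (1,3)
    |P|=3: 2 collections, coeffs (), (1)
    |P|=4: 2 collections, coeffs (1), (2)
    |P|=5: 1 collection, coeffs (1)


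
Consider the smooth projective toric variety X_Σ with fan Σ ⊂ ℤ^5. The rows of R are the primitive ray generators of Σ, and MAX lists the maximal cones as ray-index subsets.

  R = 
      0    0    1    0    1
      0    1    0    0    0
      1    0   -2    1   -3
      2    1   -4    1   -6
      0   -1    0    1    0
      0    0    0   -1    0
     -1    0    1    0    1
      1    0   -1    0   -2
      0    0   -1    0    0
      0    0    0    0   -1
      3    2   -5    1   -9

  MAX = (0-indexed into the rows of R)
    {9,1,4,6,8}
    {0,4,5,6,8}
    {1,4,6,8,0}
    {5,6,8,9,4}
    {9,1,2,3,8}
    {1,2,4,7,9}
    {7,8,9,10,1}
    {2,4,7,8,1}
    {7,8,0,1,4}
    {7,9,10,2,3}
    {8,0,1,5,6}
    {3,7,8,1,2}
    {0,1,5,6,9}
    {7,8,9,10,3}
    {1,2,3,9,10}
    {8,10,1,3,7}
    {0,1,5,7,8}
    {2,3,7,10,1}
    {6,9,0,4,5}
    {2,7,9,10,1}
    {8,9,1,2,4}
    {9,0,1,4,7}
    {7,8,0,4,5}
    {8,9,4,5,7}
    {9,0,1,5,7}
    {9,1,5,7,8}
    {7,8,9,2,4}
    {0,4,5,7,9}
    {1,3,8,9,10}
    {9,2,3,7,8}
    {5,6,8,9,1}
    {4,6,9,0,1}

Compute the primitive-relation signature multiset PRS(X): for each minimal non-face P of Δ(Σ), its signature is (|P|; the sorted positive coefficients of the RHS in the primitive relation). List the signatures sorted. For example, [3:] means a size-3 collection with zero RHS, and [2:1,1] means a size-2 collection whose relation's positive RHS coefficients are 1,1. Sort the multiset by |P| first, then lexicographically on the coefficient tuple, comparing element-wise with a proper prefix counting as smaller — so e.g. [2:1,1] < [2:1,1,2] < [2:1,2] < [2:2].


18 minimal non-faces of Δ(Σ) (on 11 rays):

  {6,7}:  v_{6} + v_{7} = v_{9}  →  sig = [2:1]
  {0,2}:  v_{0} + v_{2} = v_{1} + v_{4} + v_{7}  →  sig = [2:1,1,1]
  {0,3}:  v_{0} + v_{3} = v_{1} + v_{2} + v_{7}  →  sig = [2:1,1,1]
  {2,5}:  v_{2} + v_{5} = v_{7} + v_{8} + v_{9}  →  sig = [2:1,1,1]
  {2,6}:  v_{2} + v_{6} = v_{1} + v_{4} + v_{8} + 2·v_{9}  →  sig = [2:1,1,1,2]
  {3,6}:  v_{3} + v_{6} = v_{1} + v_{2} + v_{8} + 2·v_{9}  →  sig = [2:1,1,1,2]
  {4,10}:  v_{4} + v_{10} = v_{1} + 2·v_{2} + v_{7} + v_{9}  →  sig = [2:1,1,1,2]
  {6,10}:  v_{6} + v_{10} = v_{1} + v_{3} + 2·v_{9}  →  sig = [2:1,1,2]
  {0,10}:  v_{0} + v_{10} = 2·v_{1} + v_{2} + 2·v_{7} + v_{9}  →  sig = [2:1,1,2,2]
  {3,5}:  v_{3} + v_{5} = v_{1} + 2·v_{7} + 2·v_{8} + 2·v_{9}  →  sig = [2:1,2,2,2]
  {3,4}:  v_{3} + v_{4} = 2·v_{2}  →  sig = [2:2]
  {5,10}:  v_{5} + v_{10} = 2·v_{1} + 3·v_{7} + 2·v_{8} + 3·v_{9}  →  sig = [2:2,2,3,3]
  {0,8,9}:  v_{0} + v_{8} + v_{9} = 0  →  sig = [3:]
  {1,4,5}:  v_{1} + v_{4} + v_{5} = 0  →  sig = [3:]
  {2,8,10}:  v_{2} + v_{8} + v_{10} = 2·v_{3}  →  sig = [3:2]
  {1,3,7,9}:  v_{1} + v_{3} + v_{7} + v_{9} = v_{10}  →  sig = [4:1]
  {1,2,7,8,9}:  v_{1} + v_{2} + v_{7} + v_{8} + v_{9} = v_{3}  →  sig = [5:1]
  {1,4,7,8,9}:  v_{1} + v_{4} + v_{7} + v_{8} + v_{9} = v_{2}  →  sig = [5:1]

Sorted signature multiset PRS(X):
    |P|=2: 12 collections, coeffs (1), (1,1,1), (1,1,1), (1,1,1), (1,1,1,2), (1,1,1,2), (1,1,1,2), (1,1,2), (1,1,2,2), (1,2,2,2), (2), (2,2,3,3)
    |P|=3: 3 collections, coeffs (), (), (2)
    |P|=4: 1 collection, coeffs (1)
    |P|=5: 2 collections, coeffs (1), (1)


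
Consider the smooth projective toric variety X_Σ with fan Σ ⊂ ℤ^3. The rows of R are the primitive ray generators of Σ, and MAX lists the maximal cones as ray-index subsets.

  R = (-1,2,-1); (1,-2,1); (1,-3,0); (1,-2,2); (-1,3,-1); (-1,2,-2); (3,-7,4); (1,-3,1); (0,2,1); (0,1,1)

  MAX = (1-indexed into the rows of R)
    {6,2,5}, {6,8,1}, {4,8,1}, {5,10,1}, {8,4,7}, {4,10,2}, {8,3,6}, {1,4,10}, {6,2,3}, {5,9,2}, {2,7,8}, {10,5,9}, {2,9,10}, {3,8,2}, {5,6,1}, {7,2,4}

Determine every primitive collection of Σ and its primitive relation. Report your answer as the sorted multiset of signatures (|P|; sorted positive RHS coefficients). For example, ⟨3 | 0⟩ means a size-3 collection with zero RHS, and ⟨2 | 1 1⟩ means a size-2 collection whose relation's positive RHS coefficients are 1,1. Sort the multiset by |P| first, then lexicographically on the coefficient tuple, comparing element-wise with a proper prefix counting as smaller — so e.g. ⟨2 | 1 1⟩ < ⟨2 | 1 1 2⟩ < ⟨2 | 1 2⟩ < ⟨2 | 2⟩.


Σ has 24 primitive collections:

  • {1,2}:  v_{1} + v_{2} = 0  ⟹  sig = ⟨2 | 0⟩
  • {4,6}:  v_{4} + v_{6} = 0  ⟹  sig = ⟨2 | 0⟩
  • {5,8}:  v_{5} + v_{8} = 0  ⟹  sig = ⟨2 | 0⟩
  • {3,10}:  v_{3} + v_{10} = v_{2}  ⟹  sig = ⟨2 | 1⟩
  • {4,5}:  v_{4} + v_{5} = v_{10}  ⟹  sig = ⟨2 | 1⟩
  • {6,10}:  v_{6} + v_{10} = v_{5}  ⟹  sig = ⟨2 | 1⟩
  • {8,10}:  v_{8} + v_{10} = v_{4}  ⟹  sig = ⟨2 | 1⟩
  • {1,3}:  v_{1} + v_{3} = v_{6} + v_{8}  ⟹  sig = ⟨2 | 1 1⟩
  • {1,7}:  v_{1} + v_{7} = v_{4} + v_{8}  ⟹  sig = ⟨2 | 1 1⟩
  • {1,9}:  v_{1} + v_{9} = v_{5} + v_{10}  ⟹  sig = ⟨2 | 1 1⟩
  • {3,4}:  v_{3} + v_{4} = v_{2} + v_{8}  ⟹  sig = ⟨2 | 1 1⟩
  • {3,5}:  v_{3} + v_{5} = v_{2} + v_{6}  ⟹  sig = ⟨2 | 1 1⟩
  • {5,7}:  v_{5} + v_{7} = v_{2} + v_{4}  ⟹  sig = ⟨2 | 1 1⟩
  • {6,7}:  v_{6} + v_{7} = v_{2} + v_{8}  ⟹  sig = ⟨2 | 1 1⟩
  • {8,9}:  v_{8} + v_{9} = v_{2} + v_{10}  ⟹  sig = ⟨2 | 1 1⟩
  • {7,9}:  v_{7} + v_{9} = 2·v_{2} + v_{4} + v_{10}  ⟹  sig = ⟨2 | 1 1 2⟩
  • {3,9}:  v_{3} + v_{9} = 2·v_{2} + v_{5}  ⟹  sig = ⟨2 | 1 2⟩
  • {4,9}:  v_{4} + v_{9} = v_{2} + 2·v_{10}  ⟹  sig = ⟨2 | 1 2⟩
  • {6,9}:  v_{6} + v_{9} = v_{2} + 2·v_{5}  ⟹  sig = ⟨2 | 1 2⟩
  • {7,10}:  v_{7} + v_{10} = v_{2} + 2·v_{4}  ⟹  sig = ⟨2 | 1 2⟩
  • {3,7}:  v_{3} + v_{7} = 2·v_{2} + 2·v_{8}  ⟹  sig = ⟨2 | 2 2⟩
  • {2,4,8}:  v_{2} + v_{4} + v_{8} = v_{7}  ⟹  sig = ⟨3 | 1⟩
  • {2,5,10}:  v_{2} + v_{5} + v_{10} = v_{9}  ⟹  sig = ⟨3 | 1⟩
  • {2,6,8}:  v_{2} + v_{6} + v_{8} = v_{3}  ⟹  sig = ⟨3 | 1⟩

Signatures (|P|; sorted positive RHS coefficients), sorted:
    ⟨2 | 0⟩
    ⟨2 | 0⟩
    ⟨2 | 0⟩
    ⟨2 | 1⟩
    ⟨2 | 1⟩
    ⟨2 | 1⟩
    ⟨2 | 1⟩
    ⟨2 | 1 1⟩
    ⟨2 | 1 1⟩
    ⟨2 | 1 1⟩
    ⟨2 | 1 1⟩
    ⟨2 | 1 1⟩
    ⟨2 | 1 1⟩
    ⟨2 | 1 1⟩
    ⟨2 | 1 1⟩
    ⟨2 | 1 1 2⟩
    ⟨2 | 1 2⟩
    ⟨2 | 1 2⟩
    ⟨2 | 1 2⟩
    ⟨2 | 1 2⟩
    ⟨2 | 2 2⟩
    ⟨3 | 1⟩
    ⟨3 | 1⟩
    ⟨3 | 1⟩


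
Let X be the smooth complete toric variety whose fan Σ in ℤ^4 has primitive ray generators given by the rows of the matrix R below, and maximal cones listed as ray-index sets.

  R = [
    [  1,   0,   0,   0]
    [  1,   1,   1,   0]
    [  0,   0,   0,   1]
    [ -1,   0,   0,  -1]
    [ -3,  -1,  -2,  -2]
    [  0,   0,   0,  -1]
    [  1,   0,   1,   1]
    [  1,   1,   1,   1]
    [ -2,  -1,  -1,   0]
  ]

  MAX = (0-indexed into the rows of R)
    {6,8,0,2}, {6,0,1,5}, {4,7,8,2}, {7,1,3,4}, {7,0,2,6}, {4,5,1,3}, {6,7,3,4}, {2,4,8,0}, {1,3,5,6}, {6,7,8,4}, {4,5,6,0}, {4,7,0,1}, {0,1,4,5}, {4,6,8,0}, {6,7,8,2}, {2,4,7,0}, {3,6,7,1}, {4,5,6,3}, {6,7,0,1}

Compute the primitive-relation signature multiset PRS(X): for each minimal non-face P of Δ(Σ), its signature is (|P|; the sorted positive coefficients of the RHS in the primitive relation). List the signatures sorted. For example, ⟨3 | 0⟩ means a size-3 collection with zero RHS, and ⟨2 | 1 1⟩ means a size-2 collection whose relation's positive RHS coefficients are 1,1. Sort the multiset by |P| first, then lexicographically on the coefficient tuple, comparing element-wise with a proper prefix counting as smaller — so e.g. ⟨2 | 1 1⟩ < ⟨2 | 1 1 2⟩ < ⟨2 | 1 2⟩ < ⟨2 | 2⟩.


12 collections generate NE(X_Σ); each relation:

  P = {2,5}:  v_{2} + v_{5} = 0  ⟹  sig = ⟨2 | 0⟩
  P = {0,3}:  v_{0} + v_{3} = v_{5}  ⟹  sig = ⟨2 | 1⟩
  P = {1,2}:  v_{1} + v_{2} = v_{7}  ⟹  sig = ⟨2 | 1⟩
  P = {5,7}:  v_{5} + v_{7} = v_{1}  ⟹  sig = ⟨2 | 1⟩
  P = {5,8}:  v_{5} + v_{8} = v_{4} + v_{6}  ⟹  sig = ⟨2 | 1 1⟩
  P = {1,8}:  v_{1} + v_{8} = v_{4} + v_{6} + v_{7}  ⟹  sig = ⟨2 | 1 1 1⟩
  P = {2,3}:  v_{2} + v_{3} = v_{4} + v_{6} + v_{7}  ⟹  sig = ⟨2 | 1 1 1⟩
  P = {3,8}:  v_{3} + v_{8} = 2·v_{4} + 2·v_{6} + v_{7}  ⟹  sig = ⟨2 | 1 2 2⟩
  P = {0,7,8}:  v_{0} + v_{7} + v_{8} = v_{2}  ⟹  sig = ⟨3 | 1⟩
  P = {1,4,6}:  v_{1} + v_{4} + v_{6} = v_{3}  ⟹  sig = ⟨3 | 1⟩
  P = {2,4,6}:  v_{2} + v_{4} + v_{6} = v_{8}  ⟹  sig = ⟨3 | 1⟩
  P = {0,4,6,7}:  v_{0} + v_{4} + v_{6} + v_{7} = 0  ⟹  sig = ⟨4 | 0⟩

Signatures (|P|; sorted positive RHS coefficients), sorted:
[⟨2 | 0⟩, ⟨2 | 1⟩, ⟨2 | 1⟩, ⟨2 | 1⟩, ⟨2 | 1 1⟩, ⟨2 | 1 1 1⟩, ⟨2 | 1 1 1⟩, ⟨2 | 1 2 2⟩, ⟨3 | 1⟩, ⟨3 | 1⟩, ⟨3 | 1⟩, ⟨4 | 0⟩]


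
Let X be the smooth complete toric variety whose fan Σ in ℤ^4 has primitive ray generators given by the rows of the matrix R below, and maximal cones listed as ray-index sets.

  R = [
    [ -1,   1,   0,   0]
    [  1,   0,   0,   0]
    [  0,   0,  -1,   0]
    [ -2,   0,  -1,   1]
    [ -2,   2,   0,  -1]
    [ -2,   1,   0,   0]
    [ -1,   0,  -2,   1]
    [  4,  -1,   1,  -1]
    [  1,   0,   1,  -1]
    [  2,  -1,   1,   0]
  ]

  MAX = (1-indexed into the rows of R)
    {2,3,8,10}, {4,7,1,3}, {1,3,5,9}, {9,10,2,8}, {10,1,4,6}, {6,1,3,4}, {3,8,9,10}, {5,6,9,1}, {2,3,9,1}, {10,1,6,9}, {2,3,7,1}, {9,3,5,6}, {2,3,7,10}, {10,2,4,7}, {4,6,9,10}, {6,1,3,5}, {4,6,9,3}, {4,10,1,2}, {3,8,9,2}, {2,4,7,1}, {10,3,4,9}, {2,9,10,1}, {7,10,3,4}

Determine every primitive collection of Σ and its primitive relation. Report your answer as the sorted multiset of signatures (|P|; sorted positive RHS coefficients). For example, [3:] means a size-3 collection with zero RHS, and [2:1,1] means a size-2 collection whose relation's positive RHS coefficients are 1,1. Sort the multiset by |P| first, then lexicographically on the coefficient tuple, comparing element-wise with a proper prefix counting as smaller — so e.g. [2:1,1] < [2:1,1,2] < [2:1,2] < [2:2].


Δ(Σ) — 10 vertices, 20 min non-faces:

  P={2,6}:  v_{2} + v_{6} = v_{1} ; sig = [2:1]
  P={7,9}:  v_{7} + v_{9} = v_{3} ; sig = [2:1]
  P={4,8}:  v_{4} + v_{8} = v_{3} + v_{10} ; sig = [2:1,1]
  P={5,10}:  v_{5} + v_{10} = v_{1} + v_{9} ; sig = [2:1,1]
  P={6,8}:  v_{6} + v_{8} = v_{2} + v_{9} ; sig = [2:1,1]
  P={6,7}:  v_{6} + v_{7} = v_{1} + v_{3} + v_{4} ; sig = [2:1,1,1]
  P={5,8}:  v_{5} + v_{8} = v_{1} + v_{2} + v_{3} + 2·v_{9} ; sig = [2:1,1,1,2]
  P={2,5}:  v_{2} + v_{5} = 2·v_{1} + v_{3} + v_{9} ; sig = [2:1,1,2]
  P={5,7}:  v_{5} + v_{7} = v_{1} + 2·v_{3} + v_{6} ; sig = [2:1,1,2]
  P={7,8}:  v_{7} + v_{8} = v_{2} + 2·v_{3} + v_{10} ; sig = [2:1,1,2]
  P={1,8}:  v_{1} + v_{8} = 2·v_{2} + v_{9} ; sig = [2:1,2]
  P={4,5}:  v_{4} + v_{5} = v_{3} + 2·v_{6} ; sig = [2:1,2]
  P={2,4,9}:  v_{2} + v_{4} + v_{9} = 0 ; sig = [3:]
  P={3,6,10}:  v_{3} + v_{6} + v_{10} = 0 ; sig = [3:]
  P={1,3,10}:  v_{1} + v_{3} + v_{10} = v_{2} ; sig = [3:1]
  P={1,4,9}:  v_{1} + v_{4} + v_{9} = v_{6} ; sig = [3:1]
  P={2,3,4}:  v_{2} + v_{3} + v_{4} = v_{7} ; sig = [3:1]
  P={1,7,10}:  v_{1} + v_{7} + v_{10} = 2·v_{2} + v_{4} ; sig = [3:1,2]
  P={1,3,6,9}:  v_{1} + v_{3} + v_{6} + v_{9} = v_{5} ; sig = [4:1]
  P={2,3,9,10}:  v_{2} + v_{3} + v_{9} + v_{10} = v_{8} ; sig = [4:1]

Sorted signature multiset PRS(X):
    [2:1]
    [2:1]
    [2:1,1]
    [2:1,1]
    [2:1,1]
    [2:1,1,1]
    [2:1,1,1,2]
    [2:1,1,2]
    [2:1,1,2]
    [2:1,1,2]
    [2:1,2]
    [2:1,2]
    [3:]
    [3:]
    [3:1]
    [3:1]
    [3:1]
    [3:1,2]
    [4:1]
    [4:1]


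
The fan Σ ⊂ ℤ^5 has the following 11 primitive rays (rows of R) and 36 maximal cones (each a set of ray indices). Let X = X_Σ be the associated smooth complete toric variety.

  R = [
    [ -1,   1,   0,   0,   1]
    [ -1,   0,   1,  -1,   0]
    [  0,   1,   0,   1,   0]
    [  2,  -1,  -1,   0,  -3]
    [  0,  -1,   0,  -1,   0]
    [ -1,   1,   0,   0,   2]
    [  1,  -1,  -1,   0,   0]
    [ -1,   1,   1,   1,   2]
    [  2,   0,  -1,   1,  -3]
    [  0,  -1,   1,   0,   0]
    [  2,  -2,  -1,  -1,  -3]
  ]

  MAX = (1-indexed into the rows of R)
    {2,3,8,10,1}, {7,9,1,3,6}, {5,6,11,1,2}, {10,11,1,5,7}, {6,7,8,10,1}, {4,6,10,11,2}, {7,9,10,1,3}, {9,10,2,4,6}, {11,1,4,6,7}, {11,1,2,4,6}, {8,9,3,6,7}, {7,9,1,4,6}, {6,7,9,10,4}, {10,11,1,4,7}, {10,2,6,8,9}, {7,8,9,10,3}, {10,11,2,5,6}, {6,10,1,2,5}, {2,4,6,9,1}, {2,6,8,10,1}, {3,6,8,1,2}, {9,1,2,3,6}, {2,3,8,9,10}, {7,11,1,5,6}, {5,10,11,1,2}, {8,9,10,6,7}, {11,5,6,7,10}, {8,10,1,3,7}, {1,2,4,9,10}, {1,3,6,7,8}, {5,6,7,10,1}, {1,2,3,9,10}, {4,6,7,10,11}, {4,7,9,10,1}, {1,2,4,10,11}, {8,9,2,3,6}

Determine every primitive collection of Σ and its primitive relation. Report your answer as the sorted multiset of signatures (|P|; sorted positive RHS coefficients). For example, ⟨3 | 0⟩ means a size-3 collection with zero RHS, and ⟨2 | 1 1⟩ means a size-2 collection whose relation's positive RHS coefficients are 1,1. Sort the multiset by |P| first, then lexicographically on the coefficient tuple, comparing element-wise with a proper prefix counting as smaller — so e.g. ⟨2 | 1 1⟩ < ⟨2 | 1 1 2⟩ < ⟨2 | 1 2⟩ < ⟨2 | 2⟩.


Minimal non-faces — 15 found among 11 rays, 36 max cones:

  {3,5}:  v_{3} + v_{5} = 0  →  sig = ⟨2 | 0⟩
  {2,7}:  v_{2} + v_{7} = v_{5}  →  sig = ⟨2 | 1⟩
  {3,4}:  v_{3} + v_{4} = v_{9}  →  sig = ⟨2 | 1⟩
  {3,11}:  v_{3} + v_{11} = v_{4}  →  sig = ⟨2 | 1⟩
  {4,5}:  v_{4} + v_{5} = v_{11}  →  sig = ⟨2 | 1⟩
  {5,9}:  v_{5} + v_{9} = v_{4}  →  sig = ⟨2 | 1⟩
  {5,8}:  v_{5} + v_{8} = v_{6} + v_{10}  →  sig = ⟨2 | 1 1⟩
  {4,8}:  v_{4} + v_{8} = v_{6} + v_{9} + v_{10}  →  sig = ⟨2 | 1 1 1⟩
  {8,11}:  v_{8} + v_{11} = v_{4} + v_{6} + v_{10}  →  sig = ⟨2 | 1 1 1⟩
  {9,11}:  v_{9} + v_{11} = 2·v_{4}  →  sig = ⟨2 | 2⟩
  {3,6,10}:  v_{3} + v_{6} + v_{10} = v_{8}  →  sig = ⟨3 | 1⟩
  {1,8,9}:  v_{1} + v_{8} + v_{9} = 2·v_{3}  →  sig = ⟨3 | 2⟩
  {1,4,6,10}:  v_{1} + v_{4} + v_{6} + v_{10} = 0  →  sig = ⟨4 | 0⟩
  {1,6,9,10}:  v_{1} + v_{6} + v_{9} + v_{10} = v_{3}  →  sig = ⟨4 | 1⟩
  {1,6,10,11}:  v_{1} + v_{6} + v_{10} + v_{11} = v_{5}  →  sig = ⟨4 | 1⟩

Hence PRS(X_Σ) =
    ⟨2 | 0⟩
    ⟨2 | 1⟩
    ⟨2 | 1⟩
    ⟨2 | 1⟩
    ⟨2 | 1⟩
    ⟨2 | 1⟩
    ⟨2 | 1 1⟩
    ⟨2 | 1 1 1⟩
    ⟨2 | 1 1 1⟩
    ⟨2 | 2⟩
    ⟨3 | 1⟩
    ⟨3 | 2⟩
    ⟨4 | 0⟩
    ⟨4 | 1⟩
    ⟨4 | 1⟩


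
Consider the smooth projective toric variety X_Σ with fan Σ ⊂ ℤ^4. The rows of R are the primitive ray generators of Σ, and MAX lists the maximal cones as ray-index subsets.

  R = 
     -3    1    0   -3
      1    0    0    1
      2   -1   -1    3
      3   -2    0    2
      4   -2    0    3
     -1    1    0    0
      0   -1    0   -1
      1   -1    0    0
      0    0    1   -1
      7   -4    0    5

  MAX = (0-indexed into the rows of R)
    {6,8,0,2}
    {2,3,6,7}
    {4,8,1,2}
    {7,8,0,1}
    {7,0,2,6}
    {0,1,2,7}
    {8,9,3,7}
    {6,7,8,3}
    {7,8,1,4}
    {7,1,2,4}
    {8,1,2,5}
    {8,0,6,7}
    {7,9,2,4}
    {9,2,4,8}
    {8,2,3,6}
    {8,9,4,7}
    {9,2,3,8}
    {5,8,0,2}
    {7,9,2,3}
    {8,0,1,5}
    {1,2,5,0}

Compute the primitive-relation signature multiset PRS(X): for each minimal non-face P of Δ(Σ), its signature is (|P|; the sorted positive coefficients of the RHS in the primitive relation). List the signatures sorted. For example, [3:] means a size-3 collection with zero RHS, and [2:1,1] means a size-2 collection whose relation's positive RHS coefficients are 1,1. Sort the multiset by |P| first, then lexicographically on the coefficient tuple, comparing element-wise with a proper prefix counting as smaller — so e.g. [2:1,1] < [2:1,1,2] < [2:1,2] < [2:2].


16 collections generate NE(X_Σ); each relation:

  • {5,7}:  v_{5} + v_{7} = 0  ⟹  sig = [2:]
  • {0,3}:  v_{0} + v_{3} = v_{6}  ⟹  sig = [2:1]
  • {0,4}:  v_{0} + v_{4} = v_{7}  ⟹  sig = [2:1]
  • {1,3}:  v_{1} + v_{3} = v_{4}  ⟹  sig = [2:1]
  • {1,6}:  v_{1} + v_{6} = v_{7}  ⟹  sig = [2:1]
  • {3,4}:  v_{3} + v_{4} = v_{9}  ⟹  sig = [2:1]
  • {0,9}:  v_{0} + v_{9} = v_{3} + v_{7}  ⟹  sig = [2:1,1]
  • {3,5}:  v_{3} + v_{5} = v_{2} + v_{8}  ⟹  sig = [2:1,1]
  • {4,6}:  v_{4} + v_{6} = v_{3} + v_{7}  ⟹  sig = [2:1,1]
  • {4,5}:  v_{4} + v_{5} = v_{1} + v_{2} + v_{8}  ⟹  sig = [2:1,1,1]
  • {5,6}:  v_{5} + v_{6} = v_{0} + v_{2} + v_{8}  ⟹  sig = [2:1,1,1]
  • {5,9}:  v_{5} + v_{9} = v_{2} + v_{4} + v_{8}  ⟹  sig = [2:1,1,1]
  • {6,9}:  v_{6} + v_{9} = 2·v_{3} + v_{7}  ⟹  sig = [2:1,2]
  • {1,9}:  v_{1} + v_{9} = 2·v_{4}  ⟹  sig = [2:2]
  • {2,7,8}:  v_{2} + v_{7} + v_{8} = v_{3}  ⟹  sig = [3:1]
  • {0,1,2,8}:  v_{0} + v_{1} + v_{2} + v_{8} = 0  ⟹  sig = [4:]

Sorted signature multiset PRS(X):
    |P|=2: 14 collections, coeffs (), (1), (1), (1), (1), (1), (1,1), (1,1), (1,1), (1,1,1), (1,1,1), (1,1,1), (1,2), (2)
    |P|=3: 1 collection, coeffs (1)
    |P|=4: 1 collection, coeffs ()


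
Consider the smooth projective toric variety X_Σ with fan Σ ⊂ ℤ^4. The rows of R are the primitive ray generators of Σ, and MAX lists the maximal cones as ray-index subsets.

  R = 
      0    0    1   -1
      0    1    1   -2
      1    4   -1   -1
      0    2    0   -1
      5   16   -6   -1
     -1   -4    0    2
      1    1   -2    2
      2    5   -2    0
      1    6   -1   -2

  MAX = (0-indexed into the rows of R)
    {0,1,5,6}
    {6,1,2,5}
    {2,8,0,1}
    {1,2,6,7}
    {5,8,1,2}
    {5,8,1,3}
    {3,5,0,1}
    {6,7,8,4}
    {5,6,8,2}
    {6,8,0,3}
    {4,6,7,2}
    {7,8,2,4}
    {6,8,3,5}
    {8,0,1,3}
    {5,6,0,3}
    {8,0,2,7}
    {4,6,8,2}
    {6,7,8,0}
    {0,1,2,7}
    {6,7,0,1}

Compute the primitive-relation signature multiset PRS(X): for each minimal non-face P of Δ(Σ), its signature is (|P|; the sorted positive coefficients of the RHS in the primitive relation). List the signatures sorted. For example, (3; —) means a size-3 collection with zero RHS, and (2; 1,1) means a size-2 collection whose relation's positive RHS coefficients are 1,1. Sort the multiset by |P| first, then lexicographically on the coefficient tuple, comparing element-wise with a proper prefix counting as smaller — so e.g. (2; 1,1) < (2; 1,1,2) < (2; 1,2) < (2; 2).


The 14 primitive collections of Σ (r=9, n=4):

  P={2,3}:  v_{2} + v_{3} = v_{8}  so sig = (2; 1)
  P={5,7}:  v_{5} + v_{7} = v_{6}  so sig = (2; 1)
  P={3,7}:  v_{3} + v_{7} = v_{0} + v_{6} + v_{8}  so sig = (2; 1,1,1)
  P={3,4}:  v_{3} + v_{4} = v_{6} + v_{7} + 2·v_{8}  so sig = (2; 1,1,2)
  P={4,5}:  v_{4} + v_{5} = v_{2} + 2·v_{6} + v_{8}  so sig = (2; 1,1,2)
  P={0,4}:  v_{0} + v_{4} = 2·v_{7} + v_{8}  so sig = (2; 1,2)
  P={1,4}:  v_{1} + v_{4} = 3·v_{2} + v_{7}  so sig = (2; 1,3)
  P={0,2,5}:  v_{0} + v_{2} + v_{5} = 0  so sig = (3; —)
  P={0,2,6}:  v_{0} + v_{2} + v_{6} = v_{7}  so sig = (3; 1)
  P={0,5,8}:  v_{0} + v_{5} + v_{8} = v_{3}  so sig = (3; 1)
  P={1,3,6}:  v_{1} + v_{3} + v_{6} = v_{2}  so sig = (3; 1)
  P={1,7,8}:  v_{1} + v_{7} + v_{8} = v_{0} + 3·v_{2}  so sig = (3; 1,3)
  P={1,6,8}:  v_{1} + v_{6} + v_{8} = 2·v_{2}  so sig = (3; 2)
  P={2,6,7,8}:  v_{2} + v_{6} + v_{7} + v_{8} = v_{4}  so sig = (4; 1)

Sorted signature multiset PRS(X):
{ (2; 1) ×2,  (2; 1,1,1),  (2; 1,1,2) ×2,  (2; 1,2),  (2; 1,3),  (3; —),  (3; 1) ×3,  (3; 1,3),  (3; 2),  (4; 1) }


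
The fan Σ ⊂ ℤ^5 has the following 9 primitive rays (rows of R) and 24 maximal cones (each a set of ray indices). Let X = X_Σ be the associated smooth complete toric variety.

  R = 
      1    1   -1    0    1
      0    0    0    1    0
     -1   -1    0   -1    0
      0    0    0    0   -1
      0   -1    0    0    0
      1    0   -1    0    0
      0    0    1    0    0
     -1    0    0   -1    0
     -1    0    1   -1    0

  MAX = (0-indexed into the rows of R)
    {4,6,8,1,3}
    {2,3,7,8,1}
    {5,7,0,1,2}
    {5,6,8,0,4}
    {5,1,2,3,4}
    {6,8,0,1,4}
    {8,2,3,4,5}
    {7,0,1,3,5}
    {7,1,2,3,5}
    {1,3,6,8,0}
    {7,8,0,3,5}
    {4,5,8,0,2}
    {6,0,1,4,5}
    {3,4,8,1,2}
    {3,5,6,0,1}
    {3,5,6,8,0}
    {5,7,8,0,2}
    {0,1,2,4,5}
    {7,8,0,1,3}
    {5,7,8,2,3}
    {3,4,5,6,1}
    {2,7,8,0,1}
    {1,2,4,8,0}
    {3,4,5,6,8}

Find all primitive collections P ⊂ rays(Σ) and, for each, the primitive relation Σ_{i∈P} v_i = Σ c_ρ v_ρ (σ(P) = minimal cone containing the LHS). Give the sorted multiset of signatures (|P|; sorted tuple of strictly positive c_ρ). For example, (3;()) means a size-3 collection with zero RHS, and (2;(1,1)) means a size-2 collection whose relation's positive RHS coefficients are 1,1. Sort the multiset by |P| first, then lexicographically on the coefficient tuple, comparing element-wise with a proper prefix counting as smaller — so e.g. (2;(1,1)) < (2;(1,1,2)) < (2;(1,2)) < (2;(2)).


Minimal non-faces — 6 found among 9 rays, 24 max cones:

  P={4,7}:  v_{4} + v_{7} = v_{2} ; sig = (2;(1))
  P={6,7}:  v_{6} + v_{7} = v_{8} ; sig = (2;(1))
  P={2,6}:  v_{2} + v_{6} = v_{4} + v_{8} ; sig = (2;(1,1))
  P={1,5,8}:  v_{1} + v_{5} + v_{8} = 0 ; sig = (3;())
  P={0,3,4}:  v_{0} + v_{3} + v_{4} = v_{5} ; sig = (3;(1))
  P={0,2,3}:  v_{0} + v_{2} + v_{3} = v_{5} + v_{7} ; sig = (3;(1,1))

Signatures (|P|; sorted positive RHS coefficients), sorted:
{ (2;(1)) ×2,  (2;(1,1)),  (3;()),  (3;(1)),  (3;(1,1)) }


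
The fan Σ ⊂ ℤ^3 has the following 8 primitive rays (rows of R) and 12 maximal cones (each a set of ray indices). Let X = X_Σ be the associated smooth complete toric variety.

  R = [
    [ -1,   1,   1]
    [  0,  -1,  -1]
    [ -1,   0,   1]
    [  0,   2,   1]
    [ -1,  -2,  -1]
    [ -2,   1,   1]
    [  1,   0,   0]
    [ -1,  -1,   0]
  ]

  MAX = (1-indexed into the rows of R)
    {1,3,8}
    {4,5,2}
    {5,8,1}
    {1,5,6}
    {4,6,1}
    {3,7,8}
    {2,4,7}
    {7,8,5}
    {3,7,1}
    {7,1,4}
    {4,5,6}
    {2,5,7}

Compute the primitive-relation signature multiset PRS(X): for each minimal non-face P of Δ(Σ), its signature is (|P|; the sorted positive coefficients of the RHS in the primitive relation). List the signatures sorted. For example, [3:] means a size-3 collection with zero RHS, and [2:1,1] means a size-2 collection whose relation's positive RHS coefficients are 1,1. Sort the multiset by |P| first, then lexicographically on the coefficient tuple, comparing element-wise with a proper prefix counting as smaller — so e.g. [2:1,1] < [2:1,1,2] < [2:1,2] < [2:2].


14 minimal non-faces of Δ(Σ) (on 8 rays):

  P = {2,3}:  v_{2} + v_{3} = v_{8}  so sig = [2:1]
  P = {2,8}:  v_{2} + v_{8} = v_{5}  so sig = [2:1]
  P = {4,8}:  v_{4} + v_{8} = v_{1}  so sig = [2:1]
  P = {6,7}:  v_{6} + v_{7} = v_{1}  so sig = [2:1]
  P = {1,2}:  v_{1} + v_{2} = v_{4} + v_{5}  so sig = [2:1,1]
  P = {3,4}:  v_{3} + v_{4} = 2·v_{1} + v_{7}  so sig = [2:1,2]
  P = {3,6}:  v_{3} + v_{6} = 2·v_{1} + v_{8}  so sig = [2:1,2]
  P = {6,8}:  v_{6} + v_{8} = 2·v_{1} + v_{5}  so sig = [2:1,2]
  P = {3,5}:  v_{3} + v_{5} = 2·v_{8}  so sig = [2:2]
  P = {2,6}:  v_{2} + v_{6} = 2·v_{4} + 2·v_{5}  so sig = [2:2,2]
  P = {4,5,7}:  v_{4} + v_{5} + v_{7} = 0  so sig = [3:]
  P = {1,4,5}:  v_{1} + v_{4} + v_{5} = v_{6}  so sig = [3:1]
  P = {1,5,7}:  v_{1} + v_{5} + v_{7} = v_{8}  so sig = [3:1]
  P = {1,7,8}:  v_{1} + v_{7} + v_{8} = v_{3}  so sig = [3:1]

Sorted signature multiset PRS(X):
    |P|=2: 10 collections, coeffs (1), (1), (1), (1), (1,1), (1,2), (1,2), (1,2), (2), (2,2)
    |P|=3: 4 collections, coeffs (), (1), (1), (1)


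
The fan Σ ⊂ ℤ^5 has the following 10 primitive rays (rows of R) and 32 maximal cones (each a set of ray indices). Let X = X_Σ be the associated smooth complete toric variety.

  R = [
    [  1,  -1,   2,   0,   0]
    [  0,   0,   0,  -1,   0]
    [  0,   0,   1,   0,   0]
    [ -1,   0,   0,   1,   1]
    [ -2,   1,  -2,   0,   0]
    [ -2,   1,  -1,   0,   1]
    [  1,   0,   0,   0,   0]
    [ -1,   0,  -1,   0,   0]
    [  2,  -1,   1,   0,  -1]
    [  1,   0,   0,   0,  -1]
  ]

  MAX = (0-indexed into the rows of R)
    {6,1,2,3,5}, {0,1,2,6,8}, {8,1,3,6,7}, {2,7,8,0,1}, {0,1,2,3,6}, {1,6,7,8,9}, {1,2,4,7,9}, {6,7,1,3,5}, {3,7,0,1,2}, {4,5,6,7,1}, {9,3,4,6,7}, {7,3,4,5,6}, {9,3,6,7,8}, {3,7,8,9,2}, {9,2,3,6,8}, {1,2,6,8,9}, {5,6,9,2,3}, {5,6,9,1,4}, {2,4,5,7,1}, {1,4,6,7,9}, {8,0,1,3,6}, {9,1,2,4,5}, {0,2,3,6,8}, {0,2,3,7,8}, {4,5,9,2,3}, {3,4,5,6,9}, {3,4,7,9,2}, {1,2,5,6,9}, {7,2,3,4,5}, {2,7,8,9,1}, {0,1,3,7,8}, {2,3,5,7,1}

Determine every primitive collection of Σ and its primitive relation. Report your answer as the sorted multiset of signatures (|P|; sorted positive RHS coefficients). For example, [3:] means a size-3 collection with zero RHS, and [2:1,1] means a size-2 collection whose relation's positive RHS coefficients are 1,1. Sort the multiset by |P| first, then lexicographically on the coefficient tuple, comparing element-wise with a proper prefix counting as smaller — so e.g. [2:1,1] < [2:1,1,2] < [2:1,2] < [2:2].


12 collections generate NE(X_Σ); each relation:

  P = {5,8}:  v_{5} + v_{8} = 0  ⟹  sig = [2:]
  P = {0,4}:  v_{0} + v_{4} = v_{2} + v_{7}  ⟹  sig = [2:1,1]
  P = {0,9}:  v_{0} + v_{9} = v_{2} + v_{8}  ⟹  sig = [2:1,1]
  P = {4,8}:  v_{4} + v_{8} = v_{7} + v_{9}  ⟹  sig = [2:1,1]
  P = {0,5}:  v_{0} + v_{5} = v_{1} + v_{2} + v_{3}  ⟹  sig = [2:1,1,1]
  P = {1,3,9}:  v_{1} + v_{3} + v_{9} = 0  ⟹  sig = [3:]
  P = {2,6,7}:  v_{2} + v_{6} + v_{7} = 0  ⟹  sig = [3:]
  P = {5,7,9}:  v_{5} + v_{7} + v_{9} = v_{4}  ⟹  sig = [3:1]
  P = {1,3,4}:  v_{1} + v_{3} + v_{4} = v_{5} + v_{7}  ⟹  sig = [3:1,1]
  P = {2,4,6}:  v_{2} + v_{4} + v_{6} = v_{5} + v_{9}  ⟹  sig = [3:1,1]
  P = {0,6,7}:  v_{0} + v_{6} + v_{7} = v_{1} + v_{3} + v_{8}  ⟹  sig = [3:1,1,1]
  P = {1,2,3,8}:  v_{1} + v_{2} + v_{3} + v_{8} = v_{0}  ⟹  sig = [4:1]

Sorted signature multiset PRS(X):
{ [2:],  [2:1,1] ×3,  [2:1,1,1],  [3:] ×2,  [3:1],  [3:1,1] ×2,  [3:1,1,1],  [4:1] }
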